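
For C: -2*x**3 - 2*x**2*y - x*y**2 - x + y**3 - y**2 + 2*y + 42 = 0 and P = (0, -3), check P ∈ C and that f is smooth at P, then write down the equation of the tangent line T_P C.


Tangent line at P: -10*x + 35*y + 105 = 0.

Step 1: f(0, -3) = 0, so P lies on C.
Step 2: partial derivatives
  f_x(x, y) = -6*x**2 - 4*x*y - y**2 - 1, f_y(x, y) = -2*x**2 - 2*x*y + 3*y**2 - 2*y + 2.
  f_x(P) = -10, f_y(P) = 35 (gradient nonzero, so P is smooth).
Step 3: tangent line at P: -10·(x − 0) + 35·(y − -3) = 0.
Expanding: -10*x + 35*y + 105 = 0.


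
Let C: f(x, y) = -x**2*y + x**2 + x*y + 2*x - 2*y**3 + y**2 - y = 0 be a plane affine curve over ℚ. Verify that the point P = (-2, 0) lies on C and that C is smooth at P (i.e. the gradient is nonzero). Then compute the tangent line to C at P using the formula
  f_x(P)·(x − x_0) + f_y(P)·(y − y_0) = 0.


Tangent line at P: -2*x - 7*y - 4 = 0.

Step 1: f(-2, 0) = 0, so P lies on C.
Step 2: partial derivatives
  f_x(x, y) = -2*x*y + 2*x + y + 2, f_y(x, y) = -x**2 + x - 6*y**2 + 2*y - 1.
  f_x(P) = -2, f_y(P) = -7 (gradient nonzero, so P is smooth).
Step 3: tangent line at P: -2·(x − -2) + -7·(y − 0) = 0.
Expanding: -2*x - 7*y - 4 = 0.


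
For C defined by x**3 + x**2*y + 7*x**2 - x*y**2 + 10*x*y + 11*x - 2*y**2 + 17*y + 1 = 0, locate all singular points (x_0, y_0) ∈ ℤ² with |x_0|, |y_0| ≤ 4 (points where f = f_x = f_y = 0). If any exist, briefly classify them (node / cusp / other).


Singular points: {(-3, 2)}; classification: cusp.

Compute partial derivatives:
  f_x = 3*x**2 + 2*x*y + 14*x - y**2 + 10*y + 11.
  f_y = x**2 - 2*x*y + 10*x - 4*y + 17.
Scan x_0 ∈ {−4, ..., 4}. For each x_0, f_y(x_0, y) is a polynomial in y; find its integer roots y ∈ {−4, ..., 4}, then test f_x and f at those candidates.
  x = -4: f_y(-4, y) = 4*y - 7; no integer root y with |y| ≤ 4.
  x = -3: f_y(-3, y) = 2*y - 4; vanishes at y ∈ {2}. (-3, 2): f_x = 0, f = 0 — SINGULAR.
  x = -2: f_y(-2, y) = 1; no integer root y with |y| ≤ 4.
  x = -1: f_y(-1, y) = 8 - 2*y; vanishes at y ∈ {4}. (-1, 4): f_x = 16 ≠ 0.
  x = 0: f_y(0, y) = 17 - 4*y; no integer root y with |y| ≤ 4.
  x = 1: f_y(1, y) = 28 - 6*y; no integer root y with |y| ≤ 4.
  x = 2: f_y(2, y) = 41 - 8*y; no integer root y with |y| ≤ 4.
  x = 3: f_y(3, y) = 56 - 10*y; no integer root y with |y| ≤ 4.
  x = 4: f_y(4, y) = 73 - 12*y; no integer root y with |y| ≤ 4.
Only singular point on the grid: (-3, 2).
Classify: substitute x = -3 + u, y = 2 + v and expand: f = u**3 + u**2*v - u*v**2 + v**2.
No constant or linear terms (consistent with a singular point). Quadratic part: v**2. Cubic part: u**3 + u**2*v - u*v**2.
The quadratic part v**2 is a perfect square, so there is a single (double) tangent line v = 0, i.e. y = 2. Restricting the cubic part to that line (v = 0) leaves u**3 ≠ 0, so f is not divisible by v and the branch is v² ≈ -u**3 to lowest order — this is a cusp.
Classification: cusp.


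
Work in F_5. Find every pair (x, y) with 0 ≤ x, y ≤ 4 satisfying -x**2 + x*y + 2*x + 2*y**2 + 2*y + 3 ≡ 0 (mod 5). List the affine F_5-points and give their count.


Affine F_5-points: {(0, 2), (3, 0), (4, 0), (4, 2)}; count = 4.

For each of the 25 pairs (x, y) ∈ F_5², evaluate f(x, y) mod 5. Record the zeros.
  x = 0: [0↦3, 1↦2, 2↦0, 3↦2, 4↦3]  zeros at y ∈ {2}
  x = 1: [0↦4, 1↦4, 2↦3, 3↦1, 4↦3]  zeros at y ∈ ∅
  x = 2: [0↦3, 1↦4, 2↦4, 3↦3, 4↦1]  zeros at y ∈ ∅
  x = 3: [0↦0, 1↦2, 2↦3, 3↦3, 4↦2]  zeros at y ∈ {0}
  x = 4: [0↦0, 1↦3, 2↦0, 3↦1, 4↦1]  zeros at y ∈ {0, 2}
Collecting zeros: affine points = {(0, 2), (3, 0), (4, 0), (4, 2)}.
Total count |C(F_5)_aff| = 4.


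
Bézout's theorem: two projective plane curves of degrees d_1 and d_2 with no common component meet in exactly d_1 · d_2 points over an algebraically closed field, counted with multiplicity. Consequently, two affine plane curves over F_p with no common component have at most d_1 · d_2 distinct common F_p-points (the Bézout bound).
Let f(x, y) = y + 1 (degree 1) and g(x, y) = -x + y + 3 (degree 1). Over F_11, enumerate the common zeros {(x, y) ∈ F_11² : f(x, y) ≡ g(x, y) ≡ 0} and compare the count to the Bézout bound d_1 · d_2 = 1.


Common zeros: {(2, 10)}; count = 1; Bézout bound = 1.

deg(f) = 1, deg(g) = 1, so Bézout bound = 1.
Scan x ∈ F_11. For each x, list the y ∈ F_11 with f(x, y) ≡ 0 and those with g(x, y) ≡ 0 (mod 11); the common zeros in that column are the intersection.
  x = 0: f ≡ 0 at y ∈ {10}; g ≡ 0 at y ∈ {8}; common: ∅.
  x = 1: f ≡ 0 at y ∈ {10}; g ≡ 0 at y ∈ {9}; common: ∅.
  x = 2: f ≡ 0 at y ∈ {10}; g ≡ 0 at y ∈ {10}; common: {10}.
  x = 3: f ≡ 0 at y ∈ {10}; g ≡ 0 at y ∈ {0}; common: ∅.
  x = 4: f ≡ 0 at y ∈ {10}; g ≡ 0 at y ∈ {1}; common: ∅.
  x = 5: f ≡ 0 at y ∈ {10}; g ≡ 0 at y ∈ {2}; common: ∅.
  x = 6: f ≡ 0 at y ∈ {10}; g ≡ 0 at y ∈ {3}; common: ∅.
  x = 7: f ≡ 0 at y ∈ {10}; g ≡ 0 at y ∈ {4}; common: ∅.
  x = 8: f ≡ 0 at y ∈ {10}; g ≡ 0 at y ∈ {5}; common: ∅.
  x = 9: f ≡ 0 at y ∈ {10}; g ≡ 0 at y ∈ {6}; common: ∅.
  x = 10: f ≡ 0 at y ∈ {10}; g ≡ 0 at y ∈ {7}; common: ∅.
Collecting: common zeros = {(2, 10)}, so the count is 1.
Comparison with the Bézout bound: 1 ≤ 1 = deg(f)·deg(g), as expected for curves with no common component (the bound is attained).


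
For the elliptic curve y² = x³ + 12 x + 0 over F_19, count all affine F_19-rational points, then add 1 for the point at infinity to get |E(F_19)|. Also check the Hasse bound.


Affine points = {(0, 0), (3, 5), (3, 14), (4, 6), (4, 13), (7, 3), (7, 16), (8, 0), (9, 1), (9, 18), (11, 0), (13, 4), (13, 15), (14, 9), (14, 10), (17, 5), (17, 14), (18, 5), (18, 14)}; affine count = 19; |E(F_19)| = 20.

Discriminant check: Δ ∝ 4a³ + 27b² = 4·12³ + 27·0² = 4·1728 + 27·0 ≡ 15 (mod 19). Nonzero ⇒ E is nonsingular.
For each x ∈ F_19, compute rhs = x³ + 12·x + 0 mod 19, then count y ∈ F_19 with y² ≡ rhs.
  x = 0: rhs = 0, matching y values: 0 (1 points).
  x = 1: rhs = 13, matching y values: none (0 points).
  x = 2: rhs = 13, matching y values: none (0 points).
  x = 3: rhs = 6, matching y values: 5, 14 (2 points).
  x = 4: rhs = 17, matching y values: 6, 13 (2 points).
  x = 5: rhs = 14, matching y values: none (0 points).
  x = 6: rhs = 3, matching y values: none (0 points).
  x = 7: rhs = 9, matching y values: 3, 16 (2 points).
  x = 8: rhs = 0, matching y values: 0 (1 points).
  x = 9: rhs = 1, matching y values: 1, 18 (2 points).
  x = 10: rhs = 18, matching y values: none (0 points).
  x = 11: rhs = 0, matching y values: 0 (1 points).
  x = 12: rhs = 10, matching y values: none (0 points).
  x = 13: rhs = 16, matching y values: 4, 15 (2 points).
  x = 14: rhs = 5, matching y values: 9, 10 (2 points).
  x = 15: rhs = 2, matching y values: none (0 points).
  x = 16: rhs = 13, matching y values: none (0 points).
  x = 17: rhs = 6, matching y values: 5, 14 (2 points).
  x = 18: rhs = 6, matching y values: 5, 14 (2 points).
Total affine count: 19.
Full point count |E(F_19)| = 19 + 1 = 20.
Hasse bound: |20 − (19+1)| = |0| = 0 ≤ 2√19 ≈ 8.7178 ✓.


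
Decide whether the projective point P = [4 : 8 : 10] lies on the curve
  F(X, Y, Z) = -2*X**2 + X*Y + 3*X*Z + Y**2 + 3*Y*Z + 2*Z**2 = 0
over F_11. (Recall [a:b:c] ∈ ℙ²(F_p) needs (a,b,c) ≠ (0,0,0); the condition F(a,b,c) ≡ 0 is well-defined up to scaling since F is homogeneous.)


F(4,8,10) ≡ 8 (mod 11); P is NOT on the curve.

Evaluate F(4, 8, 10) term-by-term (mod 11).
  -2*X**2 ↦ -2·16·1·1 = -32
  X*Y ↦ 1·4·8·1 = 32
  3*X*Z ↦ 3·4·1·10 = 120
  Y**2 ↦ 1·1·64·1 = 64
  3*Y*Z ↦ 3·1·8·10 = 240
  2*Z**2 ↦ 2·1·1·100 = 200
Sum: F(4, 8, 10) = (-32) + (32) + (120) + (64) + (240) + (200) = 624.
Reducing mod 11: 624 ≡ 8 (mod 11).
Since F(a, b, c) ≡ 8 ≠ 0 (mod 11), P does NOT lie on the curve.


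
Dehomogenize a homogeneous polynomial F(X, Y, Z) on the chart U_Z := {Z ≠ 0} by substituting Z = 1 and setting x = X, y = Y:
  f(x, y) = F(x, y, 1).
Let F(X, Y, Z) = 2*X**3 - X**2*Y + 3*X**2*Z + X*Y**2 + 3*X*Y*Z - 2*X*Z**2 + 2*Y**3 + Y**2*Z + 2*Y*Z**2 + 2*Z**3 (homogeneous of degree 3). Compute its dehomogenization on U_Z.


f(x, y) = 2*x**3 - x**2*y + 3*x**2 + x*y**2 + 3*x*y - 2*x + 2*y**3 + y**2 + 2*y + 2

On U_Z we set Z = 1. Each monomial c·X^i·Y^j·Z^k in F becomes c·x^i·y^j·1^k = c·x^i·y^j.
Substituting Z = 1: F(X, Y, 1) = 2*x**3 - x**2*y + 3*x**2 + x*y**2 + 3*x*y - 2*x + 2*y**3 + y**2 + 2*y + 2.
Note: deg(f) ≤ deg(F) = 3; strict inequality happens when F is divisible by Z (lost terms).


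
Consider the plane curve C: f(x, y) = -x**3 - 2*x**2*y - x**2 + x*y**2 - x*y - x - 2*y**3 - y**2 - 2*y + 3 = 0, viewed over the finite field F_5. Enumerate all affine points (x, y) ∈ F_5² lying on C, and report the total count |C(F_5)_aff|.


Affine F_5-points: {(1, 0), (3, 2)}; count = 2.

For each of the 25 pairs (x, y) ∈ F_5², evaluate f(x, y) mod 5. Record the zeros.
  x = 0: [0↦3, 1↦3, 2↦4, 3↦4, 4↦1]  zeros at y ∈ ∅
  x = 1: [0↦0, 1↦3, 2↦4, 3↦1, 4↦2]  zeros at y ∈ {0}
  x = 2: [0↦4, 1↦1, 2↦3, 3↦3, 4↦4]  zeros at y ∈ ∅
  x = 3: [0↦4, 1↦1, 2↦0, 3↦4, 4↦1]  zeros at y ∈ {2}
  x = 4: [0↦4, 1↦2, 2↦4, 3↦3, 4↦2]  zeros at y ∈ ∅
Collecting zeros: affine points = {(1, 0), (3, 2)}.
Total count |C(F_5)_aff| = 2.


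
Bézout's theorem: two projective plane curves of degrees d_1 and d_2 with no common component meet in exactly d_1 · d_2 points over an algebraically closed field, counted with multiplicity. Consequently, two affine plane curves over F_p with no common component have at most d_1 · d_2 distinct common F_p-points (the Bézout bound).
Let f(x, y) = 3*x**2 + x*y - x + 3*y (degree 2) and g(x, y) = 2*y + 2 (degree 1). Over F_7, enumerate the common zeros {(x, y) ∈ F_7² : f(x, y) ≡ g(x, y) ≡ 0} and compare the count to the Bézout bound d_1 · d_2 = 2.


Common zeros: ∅; count = 0; Bézout bound = 2.

deg(f) = 2, deg(g) = 1, so Bézout bound = 2.
Scan x ∈ F_7. For each x, list the y ∈ F_7 with f(x, y) ≡ 0 and those with g(x, y) ≡ 0 (mod 7); the common zeros in that column are the intersection.
  x = 0: f ≡ 0 at y ∈ {0}; g ≡ 0 at y ∈ {6}; common: ∅.
  x = 1: f ≡ 0 at y ∈ {3}; g ≡ 0 at y ∈ {6}; common: ∅.
  x = 2: f ≡ 0 at y ∈ {5}; g ≡ 0 at y ∈ {6}; common: ∅.
  x = 3: f ≡ 0 at y ∈ {3}; g ≡ 0 at y ∈ {6}; common: ∅.
  x = 4: f ≡ 0 at y ∈ ∅; g ≡ 0 at y ∈ {6}; common: ∅.
  x = 5: f ≡ 0 at y ∈ {0}; g ≡ 0 at y ∈ {6}; common: ∅.
  x = 6: f ≡ 0 at y ∈ {5}; g ≡ 0 at y ∈ {6}; common: ∅.
Collecting: common zeros = ∅, so the count is 0.
Comparison with the Bézout bound: 0 ≤ 2 = deg(f)·deg(g), as expected for curves with no common component (the affine F_7-count falls short of the bound because intersections may lie at infinity, over extension fields, or carry multiplicity).


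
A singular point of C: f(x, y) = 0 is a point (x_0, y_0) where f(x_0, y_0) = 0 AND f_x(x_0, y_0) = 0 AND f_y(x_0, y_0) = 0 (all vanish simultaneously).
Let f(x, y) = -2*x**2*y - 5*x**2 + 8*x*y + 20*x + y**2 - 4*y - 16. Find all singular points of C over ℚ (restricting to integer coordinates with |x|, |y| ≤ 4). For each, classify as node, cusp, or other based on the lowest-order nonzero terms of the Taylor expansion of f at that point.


Singular points: {(2, -2)}; classification: node.

Compute partial derivatives:
  f_x = -4*x*y - 10*x + 8*y + 20.
  f_y = -2*x**2 + 8*x + 2*y - 4.
Scan x_0 ∈ {−4, ..., 4}. For each x_0, f_y(x_0, y) is a polynomial in y; find its integer roots y ∈ {−4, ..., 4}, then test f_x and f at those candidates.
  x = -4: f_y(-4, y) = 2*y - 68; no integer root y with |y| ≤ 4.
  x = -3: f_y(-3, y) = 2*y - 46; no integer root y with |y| ≤ 4.
  x = -2: f_y(-2, y) = 2*y - 28; no integer root y with |y| ≤ 4.
  x = -1: f_y(-1, y) = 2*y - 14; no integer root y with |y| ≤ 4.
  x = 0: f_y(0, y) = 2*y - 4; vanishes at y ∈ {2}. (0, 2): f_x = 36 ≠ 0.
  x = 1: f_y(1, y) = 2*y + 2; vanishes at y ∈ {-1}. (1, -1): f_x = 6 ≠ 0.
  x = 2: f_y(2, y) = 2*y + 4; vanishes at y ∈ {-2}. (2, -2): f_x = 0, f = 0 — SINGULAR.
  x = 3: f_y(3, y) = 2*y + 2; vanishes at y ∈ {-1}. (3, -1): f_x = -6 ≠ 0.
  x = 4: f_y(4, y) = 2*y - 4; vanishes at y ∈ {2}. (4, 2): f_x = -36 ≠ 0.
Only singular point on the grid: (2, -2).
Classify: substitute x = 2 + u, y = -2 + v and expand: f = -2*u**2*v - u**2 + v**2.
No constant or linear terms (consistent with a singular point). Quadratic part: -u**2 + v**2. Cubic part: -2*u**2*v.
The quadratic part v**2 - u**2 = (v − u)(v + u) splits into two distinct linear factors, so there are two distinct tangent lines y − -2 = ±(x − 2) — this is a node (ordinary double point).
Classification: node.


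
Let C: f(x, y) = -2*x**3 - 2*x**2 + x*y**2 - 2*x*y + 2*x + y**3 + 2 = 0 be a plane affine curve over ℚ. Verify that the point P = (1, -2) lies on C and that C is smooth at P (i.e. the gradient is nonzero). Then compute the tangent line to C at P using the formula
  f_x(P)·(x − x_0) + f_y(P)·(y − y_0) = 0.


Tangent line at P: 6*y + 12 = 0.

Step 1: f(1, -2) = 0, so P lies on C.
Step 2: partial derivatives
  f_x(x, y) = -6*x**2 - 4*x + y**2 - 2*y + 2, f_y(x, y) = 2*x*y - 2*x + 3*y**2.
  f_x(P) = 0, f_y(P) = 6 (gradient nonzero, so P is smooth).
Step 3: tangent line at P: 0·(x − 1) + 6·(y − -2) = 0.
Expanding: 6*y + 12 = 0.


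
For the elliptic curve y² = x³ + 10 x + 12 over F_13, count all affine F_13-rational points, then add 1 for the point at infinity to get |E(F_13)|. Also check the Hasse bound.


Affine points = {(0, 5), (0, 8), (1, 6), (1, 7), (2, 1), (2, 12), (3, 2), (3, 11), (4, 5), (4, 8), (7, 3), (7, 10), (9, 5), (9, 8), (11, 6), (11, 7), (12, 1), (12, 12)}; affine count = 18; |E(F_13)| = 19.

Discriminant check: Δ ∝ 4a³ + 27b² = 4·10³ + 27·12² = 4·1000 + 27·144 ≡ 10 (mod 13). Nonzero ⇒ E is nonsingular.
For each x ∈ F_13, compute rhs = x³ + 10·x + 12 mod 13, then count y ∈ F_13 with y² ≡ rhs.
  x = 0: rhs = 12, matching y values: 5, 8 (2 points).
  x = 1: rhs = 10, matching y values: 6, 7 (2 points).
  x = 2: rhs = 1, matching y values: 1, 12 (2 points).
  x = 3: rhs = 4, matching y values: 2, 11 (2 points).
  x = 4: rhs = 12, matching y values: 5, 8 (2 points).
  x = 5: rhs = 5, matching y values: none (0 points).
  x = 6: rhs = 2, matching y values: none (0 points).
  x = 7: rhs = 9, matching y values: 3, 10 (2 points).
  x = 8: rhs = 6, matching y values: none (0 points).
  x = 9: rhs = 12, matching y values: 5, 8 (2 points).
  x = 10: rhs = 7, matching y values: none (0 points).
  x = 11: rhs = 10, matching y values: 6, 7 (2 points).
  x = 12: rhs = 1, matching y values: 1, 12 (2 points).
Total affine count: 18.
Full point count |E(F_13)| = 18 + 1 = 19.
Hasse bound: |19 − (13+1)| = |5| = 5 ≤ 2√13 ≈ 7.2111 ✓.


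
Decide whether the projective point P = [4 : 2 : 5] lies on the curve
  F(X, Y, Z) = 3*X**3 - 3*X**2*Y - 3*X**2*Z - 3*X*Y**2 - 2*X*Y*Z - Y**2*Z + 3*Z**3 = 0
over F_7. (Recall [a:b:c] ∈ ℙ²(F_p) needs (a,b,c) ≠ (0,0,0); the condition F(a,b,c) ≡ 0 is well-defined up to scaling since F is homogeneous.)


F(4,2,5) ≡ 6 (mod 7); P is NOT on the curve.

Evaluate F(4, 2, 5) term-by-term (mod 7).
  3*X**3 ↦ 3·64·1·1 = 192
  -3*X**2*Y ↦ -3·16·2·1 = -96
  -3*X**2*Z ↦ -3·16·1·5 = -240
  -3*X*Y**2 ↦ -3·4·4·1 = -48
  -2*X*Y*Z ↦ -2·4·2·5 = -80
  -Y**2*Z ↦ -1·1·4·5 = -20
  3*Z**3 ↦ 3·1·1·125 = 375
Sum: F(4, 2, 5) = (192) + (-96) + (-240) + (-48) + (-80) + (-20) + (375) = 83.
Reducing mod 7: 83 ≡ 6 (mod 7).
Since F(a, b, c) ≡ 6 ≠ 0 (mod 7), P does NOT lie on the curve.


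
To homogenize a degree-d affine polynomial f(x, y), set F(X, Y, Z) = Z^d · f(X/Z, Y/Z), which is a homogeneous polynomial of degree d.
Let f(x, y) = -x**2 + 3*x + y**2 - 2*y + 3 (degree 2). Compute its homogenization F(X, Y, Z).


F(X, Y, Z) = -X**2 + 3*X*Z + Y**2 - 2*Y*Z + 3*Z**2

deg(f) = 2.
Substitute x = X/Z, y = Y/Z into f, then multiply by Z^2.
  monomial -1·x^2·y^0 ↦ -1·X^2·Y^0·Z^0.
  monomial 3·x^1·y^0 ↦ 3·X^1·Y^0·Z^1.
  monomial 1·x^0·y^2 ↦ 1·X^0·Y^2·Z^0.
  monomial -2·x^0·y^1 ↦ -2·X^0·Y^1·Z^1.
  monomial 3·x^0·y^0 ↦ 3·X^0·Y^0·Z^2.
Collecting: F(X, Y, Z) = -X**2 + 3*X*Z + Y**2 - 2*Y*Z + 3*Z**2.


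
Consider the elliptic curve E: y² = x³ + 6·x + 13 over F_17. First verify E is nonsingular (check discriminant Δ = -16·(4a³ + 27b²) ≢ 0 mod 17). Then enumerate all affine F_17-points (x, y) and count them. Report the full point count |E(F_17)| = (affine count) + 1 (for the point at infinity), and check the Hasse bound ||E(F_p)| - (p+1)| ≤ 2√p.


Affine points = {(0, 8), (0, 9), (2, 4), (2, 13), (4, 4), (4, 13), (5, 7), (5, 10), (10, 6), (10, 11), (11, 4), (11, 13), (14, 6), (14, 11)}; affine count = 14; |E(F_17)| = 15.

Discriminant check: Δ ∝ 4a³ + 27b² = 4·6³ + 27·13² = 4·216 + 27·169 ≡ 4 (mod 17). Nonzero ⇒ E is nonsingular.
For each x ∈ F_17, compute rhs = x³ + 6·x + 13 mod 17, then count y ∈ F_17 with y² ≡ rhs.
  x = 0: rhs = 13, matching y values: 8, 9 (2 points).
  x = 1: rhs = 3, matching y values: none (0 points).
  x = 2: rhs = 16, matching y values: 4, 13 (2 points).
  x = 3: rhs = 7, matching y values: none (0 points).
  x = 4: rhs = 16, matching y values: 4, 13 (2 points).
  x = 5: rhs = 15, matching y values: 7, 10 (2 points).
  x = 6: rhs = 10, matching y values: none (0 points).
  x = 7: rhs = 7, matching y values: none (0 points).
  x = 8: rhs = 12, matching y values: none (0 points).
  x = 9: rhs = 14, matching y values: none (0 points).
  x = 10: rhs = 2, matching y values: 6, 11 (2 points).
  x = 11: rhs = 16, matching y values: 4, 13 (2 points).
  x = 12: rhs = 11, matching y values: none (0 points).
  x = 13: rhs = 10, matching y values: none (0 points).
  x = 14: rhs = 2, matching y values: 6, 11 (2 points).
  x = 15: rhs = 10, matching y values: none (0 points).
  x = 16: rhs = 6, matching y values: none (0 points).
Total affine count: 14.
Full point count |E(F_17)| = 14 + 1 = 15.
Hasse bound: |15 − (17+1)| = |-3| = 3 ≤ 2√17 ≈ 8.2462 ✓.


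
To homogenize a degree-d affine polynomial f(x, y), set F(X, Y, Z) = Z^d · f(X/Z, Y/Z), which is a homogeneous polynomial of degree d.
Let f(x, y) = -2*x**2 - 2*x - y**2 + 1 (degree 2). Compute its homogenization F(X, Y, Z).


F(X, Y, Z) = -2*X**2 - 2*X*Z - Y**2 + Z**2

deg(f) = 2.
Substitute x = X/Z, y = Y/Z into f, then multiply by Z^2.
  monomial -2·x^2·y^0 ↦ -2·X^2·Y^0·Z^0.
  monomial -2·x^1·y^0 ↦ -2·X^1·Y^0·Z^1.
  monomial -1·x^0·y^2 ↦ -1·X^0·Y^2·Z^0.
  monomial 1·x^0·y^0 ↦ 1·X^0·Y^0·Z^2.
Collecting: F(X, Y, Z) = -2*X**2 - 2*X*Z - Y**2 + Z**2.


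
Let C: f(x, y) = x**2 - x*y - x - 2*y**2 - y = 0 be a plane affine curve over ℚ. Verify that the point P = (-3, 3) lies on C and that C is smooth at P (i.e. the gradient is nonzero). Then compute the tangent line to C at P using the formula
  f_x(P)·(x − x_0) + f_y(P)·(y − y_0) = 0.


Tangent line at P: -10*x - 10*y = 0.

Step 1: f(-3, 3) = 0, so P lies on C.
Step 2: partial derivatives
  f_x(x, y) = 2*x - y - 1, f_y(x, y) = -x - 4*y - 1.
  f_x(P) = -10, f_y(P) = -10 (gradient nonzero, so P is smooth).
Step 3: tangent line at P: -10·(x − -3) + -10·(y − 3) = 0.
Expanding: -10*x - 10*y = 0.


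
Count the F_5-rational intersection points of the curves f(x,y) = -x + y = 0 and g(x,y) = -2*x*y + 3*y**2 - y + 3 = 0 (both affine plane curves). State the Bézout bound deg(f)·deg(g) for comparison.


Common zeros: {(2, 2), (4, 4)}; count = 2; Bézout bound = 2.

deg(f) = 1, deg(g) = 2, so Bézout bound = 2.
Scan x ∈ F_5. For each x, list the y ∈ F_5 with f(x, y) ≡ 0 and those with g(x, y) ≡ 0 (mod 5); the common zeros in that column are the intersection.
  x = 0: f ≡ 0 at y ∈ {0}; g ≡ 0 at y ∈ {1}; common: ∅.
  x = 1: f ≡ 0 at y ∈ {1}; g ≡ 0 at y ∈ ∅; common: ∅.
  x = 2: f ≡ 0 at y ∈ {2}; g ≡ 0 at y ∈ {2, 3}; common: {2}.
  x = 3: f ≡ 0 at y ∈ {3}; g ≡ 0 at y ∈ ∅; common: ∅.
  x = 4: f ≡ 0 at y ∈ {4}; g ≡ 0 at y ∈ {4}; common: {4}.
Collecting: common zeros = {(2, 2), (4, 4)}, so the count is 2.
Comparison with the Bézout bound: 2 ≤ 2 = deg(f)·deg(g), as expected for curves with no common component (the bound is attained).


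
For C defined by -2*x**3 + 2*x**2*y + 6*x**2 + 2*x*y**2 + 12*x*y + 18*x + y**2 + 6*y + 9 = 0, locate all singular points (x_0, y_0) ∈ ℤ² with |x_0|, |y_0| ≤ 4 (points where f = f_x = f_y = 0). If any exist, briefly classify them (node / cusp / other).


Singular points: {(0, -3)}; classification: cusp.

Compute partial derivatives:
  f_x = -6*x**2 + 4*x*y + 12*x + 2*y**2 + 12*y + 18.
  f_y = 2*x**2 + 4*x*y + 12*x + 2*y + 6.
Scan x_0 ∈ {−4, ..., 4}. For each x_0, f_y(x_0, y) is a polynomial in y; find its integer roots y ∈ {−4, ..., 4}, then test f_x and f at those candidates.
  x = -4: f_y(-4, y) = -14*y - 10; no integer root y with |y| ≤ 4.
  x = -3: f_y(-3, y) = -10*y - 12; no integer root y with |y| ≤ 4.
  x = -2: f_y(-2, y) = -6*y - 10; no integer root y with |y| ≤ 4.
  x = -1: f_y(-1, y) = -2*y - 4; vanishes at y ∈ {-2}. (-1, -2): f_x = -8 ≠ 0.
  x = 0: f_y(0, y) = 2*y + 6; vanishes at y ∈ {-3}. (0, -3): f_x = 0, f = 0 — SINGULAR.
  x = 1: f_y(1, y) = 6*y + 20; no integer root y with |y| ≤ 4.
  x = 2: f_y(2, y) = 10*y + 38; no integer root y with |y| ≤ 4.
  x = 3: f_y(3, y) = 14*y + 60; no integer root y with |y| ≤ 4.
  x = 4: f_y(4, y) = 18*y + 86; no integer root y with |y| ≤ 4.
Only singular point on the grid: (0, -3).
Classify: substitute x = 0 + u, y = -3 + v and expand: f = -2*u**3 + 2*u**2*v + 2*u*v**2 + v**2.
No constant or linear terms (consistent with a singular point). Quadratic part: v**2. Cubic part: -2*u**3 + 2*u**2*v + 2*u*v**2.
The quadratic part v**2 is a perfect square, so there is a single (double) tangent line v = 0, i.e. y = -3. Restricting the cubic part to that line (v = 0) leaves -2*u**3 ≠ 0, so f is not divisible by v and the branch is v² ≈ 2*u**3 to lowest order — this is a cusp.
Classification: cusp.


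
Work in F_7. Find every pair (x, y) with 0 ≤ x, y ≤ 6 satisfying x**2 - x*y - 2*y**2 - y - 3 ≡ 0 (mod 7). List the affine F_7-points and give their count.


Affine F_7-points: {(1, 2), (1, 4), (3, 1), (3, 4), (5, 1), (5, 3)}; count = 6.

For each of the 49 pairs (x, y) ∈ F_7², evaluate f(x, y) mod 7. Record the zeros.
  x = 0: [0↦4, 1↦1, 2↦1, 3↦4, 4↦3, 5↦5, 6↦3]  zeros at y ∈ ∅
  x = 1: [0↦5, 1↦1, 2↦0, 3↦2, 4↦0, 5↦1, 6↦5]  zeros at y ∈ {2, 4}
  x = 2: [0↦1, 1↦3, 2↦1, 3↦2, 4↦6, 5↦6, 6↦2]  zeros at y ∈ ∅
  x = 3: [0↦6, 1↦0, 2↦4, 3↦4, 4↦0, 5↦6, 6↦1]  zeros at y ∈ {1, 4}
  x = 4: [0↦6, 1↦6, 2↦2, 3↦1, 4↦3, 5↦1, 6↦2]  zeros at y ∈ ∅
  x = 5: [0↦1, 1↦0, 2↦2, 3↦0, 4↦1, 5↦5, 6↦5]  zeros at y ∈ {1, 3}
  x = 6: [0↦5, 1↦3, 2↦4, 3↦1, 4↦1, 5↦4, 6↦3]  zeros at y ∈ ∅
Collecting zeros: affine points = {(1, 2), (1, 4), (3, 1), (3, 4), (5, 1), (5, 3)}.
Total count |C(F_7)_aff| = 6.


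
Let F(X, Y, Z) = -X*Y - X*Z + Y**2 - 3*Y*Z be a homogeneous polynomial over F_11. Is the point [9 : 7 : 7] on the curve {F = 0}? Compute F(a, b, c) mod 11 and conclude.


F(9,7,7) ≡ 7 (mod 11); P is NOT on the curve.

Evaluate F(9, 7, 7) term-by-term (mod 11).
  -X*Y ↦ -1·9·7·1 = -63
  -X*Z ↦ -1·9·1·7 = -63
  Y**2 ↦ 1·1·49·1 = 49
  -3*Y*Z ↦ -3·1·7·7 = -147
Sum: F(9, 7, 7) = (-63) + (-63) + (49) + (-147) = -224.
Reducing mod 11: -224 ≡ 7 (mod 11).
Since F(a, b, c) ≡ 7 ≠ 0 (mod 11), P does NOT lie on the curve.


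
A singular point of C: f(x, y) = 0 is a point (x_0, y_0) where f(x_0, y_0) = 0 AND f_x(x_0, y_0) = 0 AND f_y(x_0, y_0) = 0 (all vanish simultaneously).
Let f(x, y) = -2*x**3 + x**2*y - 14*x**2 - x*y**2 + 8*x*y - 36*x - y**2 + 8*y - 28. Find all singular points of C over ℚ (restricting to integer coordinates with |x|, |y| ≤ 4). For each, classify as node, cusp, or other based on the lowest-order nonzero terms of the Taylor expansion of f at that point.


Singular points: {(-2, 2)}; classification: cusp.

Compute partial derivatives:
  f_x = -6*x**2 + 2*x*y - 28*x - y**2 + 8*y - 36.
  f_y = x**2 - 2*x*y + 8*x - 2*y + 8.
Scan x_0 ∈ {−4, ..., 4}. For each x_0, f_y(x_0, y) is a polynomial in y; find its integer roots y ∈ {−4, ..., 4}, then test f_x and f at those candidates.
  x = -4: f_y(-4, y) = 6*y - 8; no integer root y with |y| ≤ 4.
  x = -3: f_y(-3, y) = 4*y - 7; no integer root y with |y| ≤ 4.
  x = -2: f_y(-2, y) = 2*y - 4; vanishes at y ∈ {2}. (-2, 2): f_x = 0, f = 0 — SINGULAR.
  x = -1: f_y(-1, y) = 1; no integer root y with |y| ≤ 4.
  x = 0: f_y(0, y) = 8 - 2*y; vanishes at y ∈ {4}. (0, 4): f_x = -20 ≠ 0.
  x = 1: f_y(1, y) = 17 - 4*y; no integer root y with |y| ≤ 4.
  x = 2: f_y(2, y) = 28 - 6*y; no integer root y with |y| ≤ 4.
  x = 3: f_y(3, y) = 41 - 8*y; no integer root y with |y| ≤ 4.
  x = 4: f_y(4, y) = 56 - 10*y; no integer root y with |y| ≤ 4.
Only singular point on the grid: (-2, 2).
Classify: substitute x = -2 + u, y = 2 + v and expand: f = -2*u**3 + u**2*v - u*v**2 + v**2.
No constant or linear terms (consistent with a singular point). Quadratic part: v**2. Cubic part: -2*u**3 + u**2*v - u*v**2.
The quadratic part v**2 is a perfect square, so there is a single (double) tangent line v = 0, i.e. y = 2. Restricting the cubic part to that line (v = 0) leaves -2*u**3 ≠ 0, so f is not divisible by v and the branch is v² ≈ 2*u**3 to lowest order — this is a cusp.
Classification: cusp.


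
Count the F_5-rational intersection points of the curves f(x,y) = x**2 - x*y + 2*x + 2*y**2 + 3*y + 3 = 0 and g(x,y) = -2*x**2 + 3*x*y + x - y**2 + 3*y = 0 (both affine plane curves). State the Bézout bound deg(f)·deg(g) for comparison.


Common zeros: {(0, 3)}; count = 1; Bézout bound = 4.

deg(f) = 2, deg(g) = 2, so Bézout bound = 4.
Scan x ∈ F_5. For each x, list the y ∈ F_5 with f(x, y) ≡ 0 and those with g(x, y) ≡ 0 (mod 5); the common zeros in that column are the intersection.
  x = 0: f ≡ 0 at y ∈ {3}; g ≡ 0 at y ∈ {0, 3}; common: {3}.
  x = 1: f ≡ 0 at y ∈ {1, 3}; g ≡ 0 at y ∈ ∅; common: ∅.
  x = 2: f ≡ 0 at y ∈ ∅; g ≡ 0 at y ∈ ∅; common: ∅.
  x = 3: f ≡ 0 at y ∈ {1, 4}; g ≡ 0 at y ∈ {0, 2}; common: ∅.
  x = 4: f ≡ 0 at y ∈ {4}; g ≡ 0 at y ∈ ∅; common: ∅.
Collecting: common zeros = {(0, 3)}, so the count is 1.
Comparison with the Bézout bound: 1 ≤ 4 = deg(f)·deg(g), as expected for curves with no common component (the affine F_5-count falls short of the bound because intersections may lie at infinity, over extension fields, or carry multiplicity).


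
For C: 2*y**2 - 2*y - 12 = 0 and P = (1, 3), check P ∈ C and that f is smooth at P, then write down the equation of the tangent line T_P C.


Tangent line at P: 10*y - 30 = 0.

Step 1: f(1, 3) = 0, so P lies on C.
Step 2: partial derivatives
  f_x(x, y) = 0, f_y(x, y) = 4*y - 2.
  f_x(P) = 0, f_y(P) = 10 (gradient nonzero, so P is smooth).
Step 3: tangent line at P: 0·(x − 1) + 10·(y − 3) = 0.
Expanding: 10*y - 30 = 0.


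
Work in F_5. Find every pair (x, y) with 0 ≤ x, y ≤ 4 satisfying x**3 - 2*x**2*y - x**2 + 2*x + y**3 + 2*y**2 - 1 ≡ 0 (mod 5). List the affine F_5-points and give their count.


Affine F_5-points: {(0, 2), (0, 4), (1, 3), (4, 0)}; count = 4.

For each of the 25 pairs (x, y) ∈ F_5², evaluate f(x, y) mod 5. Record the zeros.
  x = 0: [0↦4, 1↦2, 2↦0, 3↦4, 4↦0]  zeros at y ∈ {2, 4}
  x = 1: [0↦1, 1↦2, 2↦3, 3↦0, 4↦4]  zeros at y ∈ {3}
  x = 2: [0↦2, 1↦2, 2↦2, 3↦3, 4↦1]  zeros at y ∈ ∅
  x = 3: [0↦3, 1↦3, 2↦3, 3↦4, 4↦2]  zeros at y ∈ ∅
  x = 4: [0↦0, 1↦1, 2↦2, 3↦4, 4↦3]  zeros at y ∈ {0}
Collecting zeros: affine points = {(0, 2), (0, 4), (1, 3), (4, 0)}.
Total count |C(F_5)_aff| = 4.


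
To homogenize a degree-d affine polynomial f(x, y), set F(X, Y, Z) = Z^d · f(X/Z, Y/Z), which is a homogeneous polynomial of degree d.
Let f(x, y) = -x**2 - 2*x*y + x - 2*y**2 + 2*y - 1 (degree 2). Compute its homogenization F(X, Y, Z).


F(X, Y, Z) = -X**2 - 2*X*Y + X*Z - 2*Y**2 + 2*Y*Z - Z**2

deg(f) = 2.
Substitute x = X/Z, y = Y/Z into f, then multiply by Z^2.
  monomial -1·x^2·y^0 ↦ -1·X^2·Y^0·Z^0.
  monomial -2·x^1·y^1 ↦ -2·X^1·Y^1·Z^0.
  monomial 1·x^1·y^0 ↦ 1·X^1·Y^0·Z^1.
  monomial -2·x^0·y^2 ↦ -2·X^0·Y^2·Z^0.
  monomial 2·x^0·y^1 ↦ 2·X^0·Y^1·Z^1.
  monomial -1·x^0·y^0 ↦ -1·X^0·Y^0·Z^2.
Collecting: F(X, Y, Z) = -X**2 - 2*X*Y + X*Z - 2*Y**2 + 2*Y*Z - Z**2.


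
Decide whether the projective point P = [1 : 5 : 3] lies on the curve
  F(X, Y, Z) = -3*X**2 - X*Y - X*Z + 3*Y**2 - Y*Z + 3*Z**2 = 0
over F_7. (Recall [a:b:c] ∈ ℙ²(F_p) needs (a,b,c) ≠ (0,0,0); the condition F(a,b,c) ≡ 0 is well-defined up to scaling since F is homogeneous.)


F(1,5,3) ≡ 6 (mod 7); P is NOT on the curve.

Evaluate F(1, 5, 3) term-by-term (mod 7).
  -3*X**2 ↦ -3·1·1·1 = -3
  -X*Y ↦ -1·1·5·1 = -5
  -X*Z ↦ -1·1·1·3 = -3
  3*Y**2 ↦ 3·1·25·1 = 75
  -Y*Z ↦ -1·1·5·3 = -15
  3*Z**2 ↦ 3·1·1·9 = 27
Sum: F(1, 5, 3) = (-3) + (-5) + (-3) + (75) + (-15) + (27) = 76.
Reducing mod 7: 76 ≡ 6 (mod 7).
Since F(a, b, c) ≡ 6 ≠ 0 (mod 7), P does NOT lie on the curve.


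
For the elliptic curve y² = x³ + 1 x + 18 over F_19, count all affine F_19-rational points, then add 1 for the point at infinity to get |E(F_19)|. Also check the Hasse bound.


Affine points = {(1, 1), (1, 18), (2, 3), (2, 16), (7, 8), (7, 11), (8, 5), (8, 14), (11, 7), (11, 12), (13, 9), (13, 10), (15, 8), (15, 11), (16, 8), (16, 11), (18, 4), (18, 15)}; affine count = 18; |E(F_19)| = 19.

Discriminant check: Δ ∝ 4a³ + 27b² = 4·1³ + 27·18² = 4·1 + 27·324 ≡ 12 (mod 19). Nonzero ⇒ E is nonsingular.
For each x ∈ F_19, compute rhs = x³ + 1·x + 18 mod 19, then count y ∈ F_19 with y² ≡ rhs.
  x = 0: rhs = 18, matching y values: none (0 points).
  x = 1: rhs = 1, matching y values: 1, 18 (2 points).
  x = 2: rhs = 9, matching y values: 3, 16 (2 points).
  x = 3: rhs = 10, matching y values: none (0 points).
  x = 4: rhs = 10, matching y values: none (0 points).
  x = 5: rhs = 15, matching y values: none (0 points).
  x = 6: rhs = 12, matching y values: none (0 points).
  x = 7: rhs = 7, matching y values: 8, 11 (2 points).
  x = 8: rhs = 6, matching y values: 5, 14 (2 points).
  x = 9: rhs = 15, matching y values: none (0 points).
  x = 10: rhs = 2, matching y values: none (0 points).
  x = 11: rhs = 11, matching y values: 7, 12 (2 points).
  x = 12: rhs = 10, matching y values: none (0 points).
  x = 13: rhs = 5, matching y values: 9, 10 (2 points).
  x = 14: rhs = 2, matching y values: none (0 points).
  x = 15: rhs = 7, matching y values: 8, 11 (2 points).
  x = 16: rhs = 7, matching y values: 8, 11 (2 points).
  x = 17: rhs = 8, matching y values: none (0 points).
  x = 18: rhs = 16, matching y values: 4, 15 (2 points).
Total affine count: 18.
Full point count |E(F_19)| = 18 + 1 = 19.
Hasse bound: |19 − (19+1)| = |-1| = 1 ≤ 2√19 ≈ 8.7178 ✓.


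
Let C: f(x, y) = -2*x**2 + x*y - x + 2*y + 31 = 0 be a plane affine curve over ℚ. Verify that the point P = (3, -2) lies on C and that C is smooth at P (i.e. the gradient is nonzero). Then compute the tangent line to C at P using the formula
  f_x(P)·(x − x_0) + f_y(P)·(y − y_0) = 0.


Tangent line at P: -15*x + 5*y + 55 = 0.

Step 1: f(3, -2) = 0, so P lies on C.
Step 2: partial derivatives
  f_x(x, y) = -4*x + y - 1, f_y(x, y) = x + 2.
  f_x(P) = -15, f_y(P) = 5 (gradient nonzero, so P is smooth).
Step 3: tangent line at P: -15·(x − 3) + 5·(y − -2) = 0.
Expanding: -15*x + 5*y + 55 = 0.


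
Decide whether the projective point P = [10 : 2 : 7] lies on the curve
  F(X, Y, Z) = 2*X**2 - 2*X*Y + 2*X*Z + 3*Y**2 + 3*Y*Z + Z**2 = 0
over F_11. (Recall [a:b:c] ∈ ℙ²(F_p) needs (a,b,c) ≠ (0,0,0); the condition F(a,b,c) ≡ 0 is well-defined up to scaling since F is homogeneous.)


F(10,2,7) ≡ 7 (mod 11); P is NOT on the curve.

Evaluate F(10, 2, 7) term-by-term (mod 11).
  2*X**2 ↦ 2·100·1·1 = 200
  -2*X*Y ↦ -2·10·2·1 = -40
  2*X*Z ↦ 2·10·1·7 = 140
  3*Y**2 ↦ 3·1·4·1 = 12
  3*Y*Z ↦ 3·1·2·7 = 42
  Z**2 ↦ 1·1·1·49 = 49
Sum: F(10, 2, 7) = (200) + (-40) + (140) + (12) + (42) + (49) = 403.
Reducing mod 11: 403 ≡ 7 (mod 11).
Since F(a, b, c) ≡ 7 ≠ 0 (mod 11), P does NOT lie on the curve.


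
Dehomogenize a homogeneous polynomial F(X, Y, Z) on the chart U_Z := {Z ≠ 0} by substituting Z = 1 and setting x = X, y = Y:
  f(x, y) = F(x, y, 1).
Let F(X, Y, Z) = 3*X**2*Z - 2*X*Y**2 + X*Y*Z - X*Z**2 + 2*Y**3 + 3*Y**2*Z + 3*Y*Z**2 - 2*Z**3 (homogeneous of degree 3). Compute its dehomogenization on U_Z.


f(x, y) = 3*x**2 - 2*x*y**2 + x*y - x + 2*y**3 + 3*y**2 + 3*y - 2

On U_Z we set Z = 1. Each monomial c·X^i·Y^j·Z^k in F becomes c·x^i·y^j·1^k = c·x^i·y^j.
Substituting Z = 1: F(X, Y, 1) = 3*x**2 - 2*x*y**2 + x*y - x + 2*y**3 + 3*y**2 + 3*y - 2.
Note: deg(f) ≤ deg(F) = 3; strict inequality happens when F is divisible by Z (lost terms).


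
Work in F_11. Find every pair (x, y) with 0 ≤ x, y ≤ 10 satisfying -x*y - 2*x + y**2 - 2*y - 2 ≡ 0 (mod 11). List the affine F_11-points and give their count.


Affine F_11-points: {(0, 6), (0, 7), (1, 4), (1, 10), (5, 2), (5, 5), (9, 3), (9, 8), (10, 0), (10, 1)}; count = 10.

For each of the 121 pairs (x, y) ∈ F_11², evaluate f(x, y) mod 11. Record the zeros.
  x = 0: [0↦9, 1↦8, 2↦9, 3↦1, 4↦6, 5↦2, 6↦0, 7↦0, 8↦2, 9↦6, 10↦1]  zeros at y ∈ {6, 7}
  x = 1: [0↦7, 1↦5, 2↦5, 3↦7, 4↦0, 5↦6, 6↦3, 7↦2, 8↦3, 9↦6, 10↦0]  zeros at y ∈ {4, 10}
  x = 2: [0↦5, 1↦2, 2↦1, 3↦2, 4↦5, 5↦10, 6↦6, 7↦4, 8↦4, 9↦6, 10↦10]  zeros at y ∈ ∅
  x = 3: [0↦3, 1↦10, 2↦8, 3↦8, 4↦10, 5↦3, 6↦9, 7↦6, 8↦5, 9↦6, 10↦9]  zeros at y ∈ ∅
  x = 4: [0↦1, 1↦7, 2↦4, 3↦3, 4↦4, 5↦7, 6↦1, 7↦8, 8↦6, 9↦6, 10↦8]  zeros at y ∈ ∅
  x = 5: [0↦10, 1↦4, 2↦0, 3↦9, 4↦9, 5↦0, 6↦4, 7↦10, 8↦7, 9↦6, 10↦7]  zeros at y ∈ {2, 5}
  x = 6: [0↦8, 1↦1, 2↦7, 3↦4, 4↦3, 5↦4, 6↦7, 7↦1, 8↦8, 9↦6, 10↦6]  zeros at y ∈ ∅
  x = 7: [0↦6, 1↦9, 2↦3, 3↦10, 4↦8, 5↦8, 6↦10, 7↦3, 8↦9, 9↦6, 10↦5]  zeros at y ∈ ∅
  x = 8: [0↦4, 1↦6, 2↦10, 3↦5, 4↦2, 5↦1, 6↦2, 7↦5, 8↦10, 9↦6, 10↦4]  zeros at y ∈ ∅
  x = 9: [0↦2, 1↦3, 2↦6, 3↦0, 4↦7, 5↦5, 6↦5, 7↦7, 8↦0, 9↦6, 10↦3]  zeros at y ∈ {3, 8}
  x = 10: [0↦0, 1↦0, 2↦2, 3↦6, 4↦1, 5↦9, 6↦8, 7↦9, 8↦1, 9↦6, 10↦2]  zeros at y ∈ {0, 1}
Collecting zeros: affine points = {(0, 6), (0, 7), (1, 4), (1, 10), (5, 2), (5, 5), (9, 3), (9, 8), (10, 0), (10, 1)}.
Total count |C(F_11)_aff| = 10.


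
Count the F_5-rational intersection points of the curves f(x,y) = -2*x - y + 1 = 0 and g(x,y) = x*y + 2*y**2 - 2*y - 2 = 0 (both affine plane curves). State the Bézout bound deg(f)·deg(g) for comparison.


Common zeros: ∅; count = 0; Bézout bound = 2.

deg(f) = 1, deg(g) = 2, so Bézout bound = 2.
Scan x ∈ F_5. For each x, list the y ∈ F_5 with f(x, y) ≡ 0 and those with g(x, y) ≡ 0 (mod 5); the common zeros in that column are the intersection.
  x = 0: f ≡ 0 at y ∈ {1}; g ≡ 0 at y ∈ {3}; common: ∅.
  x = 1: f ≡ 0 at y ∈ {4}; g ≡ 0 at y ∈ ∅; common: ∅.
  x = 2: f ≡ 0 at y ∈ {2}; g ≡ 0 at y ∈ {1, 4}; common: ∅.
  x = 3: f ≡ 0 at y ∈ {0}; g ≡ 0 at y ∈ ∅; common: ∅.
  x = 4: f ≡ 0 at y ∈ {3}; g ≡ 0 at y ∈ {2}; common: ∅.
Collecting: common zeros = ∅, so the count is 0.
Comparison with the Bézout bound: 0 ≤ 2 = deg(f)·deg(g), as expected for curves with no common component (the affine F_5-count falls short of the bound because intersections may lie at infinity, over extension fields, or carry multiplicity).


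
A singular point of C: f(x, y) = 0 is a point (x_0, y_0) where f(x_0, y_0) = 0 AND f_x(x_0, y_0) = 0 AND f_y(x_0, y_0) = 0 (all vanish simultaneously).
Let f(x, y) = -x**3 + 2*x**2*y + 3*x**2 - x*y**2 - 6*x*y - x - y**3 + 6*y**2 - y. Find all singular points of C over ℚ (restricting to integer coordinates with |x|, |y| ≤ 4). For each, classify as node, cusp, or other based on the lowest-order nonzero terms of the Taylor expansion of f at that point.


Singular points: {(2, 1)}; classification: node.

Compute partial derivatives:
  f_x = -3*x**2 + 4*x*y + 6*x - y**2 - 6*y - 1.
  f_y = 2*x**2 - 2*x*y - 6*x - 3*y**2 + 12*y - 1.
Scan x_0 ∈ {−4, ..., 4}. For each x_0, f_y(x_0, y) is a polynomial in y; find its integer roots y ∈ {−4, ..., 4}, then test f_x and f at those candidates.
  x = -4: f_y(-4, y) = -3*y**2 + 20*y + 55; no integer root y with |y| ≤ 4.
  x = -3: f_y(-3, y) = -3*y**2 + 18*y + 35; no integer root y with |y| ≤ 4.
  x = -2: f_y(-2, y) = -3*y**2 + 16*y + 19; vanishes at y ∈ {-1}. (-2, -1): f_x = -12 ≠ 0.
  x = -1: f_y(-1, y) = -3*y**2 + 14*y + 7; no integer root y with |y| ≤ 4.
  x = 0: f_y(0, y) = -3*y**2 + 12*y - 1; no integer root y with |y| ≤ 4.
  x = 1: f_y(1, y) = -3*y**2 + 10*y - 5; no integer root y with |y| ≤ 4.
  x = 2: f_y(2, y) = -3*y**2 + 8*y - 5; vanishes at y ∈ {1}. (2, 1): f_x = 0, f = 0 — SINGULAR.
  x = 3: f_y(3, y) = -3*y**2 + 6*y - 1; no integer root y with |y| ≤ 4.
  x = 4: f_y(4, y) = -3*y**2 + 4*y + 7; vanishes at y ∈ {-1}. (4, -1): f_x = -36 ≠ 0.
Only singular point on the grid: (2, 1).
Classify: substitute x = 2 + u, y = 1 + v and expand: f = -u**3 + 2*u**2*v - u**2 - u*v**2 - v**3 + v**2.
No constant or linear terms (consistent with a singular point). Quadratic part: -u**2 + v**2. Cubic part: -u**3 + 2*u**2*v - u*v**2 - v**3.
The quadratic part v**2 - u**2 = (v − u)(v + u) splits into two distinct linear factors, so there are two distinct tangent lines y − 1 = ±(x − 2) — this is a node (ordinary double point).
Classification: node.


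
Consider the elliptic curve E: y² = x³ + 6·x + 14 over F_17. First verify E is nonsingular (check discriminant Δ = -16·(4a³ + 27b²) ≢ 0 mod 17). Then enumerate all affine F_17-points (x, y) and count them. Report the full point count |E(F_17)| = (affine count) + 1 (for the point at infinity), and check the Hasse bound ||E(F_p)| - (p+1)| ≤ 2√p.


Affine points = {(1, 2), (1, 15), (2, 0), (3, 5), (3, 12), (4, 0), (5, 4), (5, 13), (7, 5), (7, 12), (8, 8), (8, 9), (9, 7), (9, 10), (11, 0)}; affine count = 15; |E(F_17)| = 16.

Discriminant check: Δ ∝ 4a³ + 27b² = 4·6³ + 27·14² = 4·216 + 27·196 ≡ 2 (mod 17). Nonzero ⇒ E is nonsingular.
For each x ∈ F_17, compute rhs = x³ + 6·x + 14 mod 17, then count y ∈ F_17 with y² ≡ rhs.
  x = 0: rhs = 14, matching y values: none (0 points).
  x = 1: rhs = 4, matching y values: 2, 15 (2 points).
  x = 2: rhs = 0, matching y values: 0 (1 points).
  x = 3: rhs = 8, matching y values: 5, 12 (2 points).
  x = 4: rhs = 0, matching y values: 0 (1 points).
  x = 5: rhs = 16, matching y values: 4, 13 (2 points).
  x = 6: rhs = 11, matching y values: none (0 points).
  x = 7: rhs = 8, matching y values: 5, 12 (2 points).
  x = 8: rhs = 13, matching y values: 8, 9 (2 points).
  x = 9: rhs = 15, matching y values: 7, 10 (2 points).
  x = 10: rhs = 3, matching y values: none (0 points).
  x = 11: rhs = 0, matching y values: 0 (1 points).
  x = 12: rhs = 12, matching y values: none (0 points).
  x = 13: rhs = 11, matching y values: none (0 points).
  x = 14: rhs = 3, matching y values: none (0 points).
  x = 15: rhs = 11, matching y values: none (0 points).
  x = 16: rhs = 7, matching y values: none (0 points).
Total affine count: 15.
Full point count |E(F_17)| = 15 + 1 = 16.
Hasse bound: |16 − (17+1)| = |-2| = 2 ≤ 2√17 ≈ 8.2462 ✓.


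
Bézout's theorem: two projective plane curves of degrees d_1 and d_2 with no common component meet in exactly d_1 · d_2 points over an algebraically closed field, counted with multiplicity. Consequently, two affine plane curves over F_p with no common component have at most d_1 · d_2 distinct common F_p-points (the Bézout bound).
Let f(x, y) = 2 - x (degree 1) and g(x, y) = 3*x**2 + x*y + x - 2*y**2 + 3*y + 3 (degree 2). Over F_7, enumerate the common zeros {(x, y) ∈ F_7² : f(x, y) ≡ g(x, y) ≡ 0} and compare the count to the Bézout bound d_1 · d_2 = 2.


Common zeros: {(2, 3)}; count = 1; Bézout bound = 2.

deg(f) = 1, deg(g) = 2, so Bézout bound = 2.
Scan x ∈ F_7. For each x, list the y ∈ F_7 with f(x, y) ≡ 0 and those with g(x, y) ≡ 0 (mod 7); the common zeros in that column are the intersection.
  x = 0: f ≡ 0 at y ∈ ∅; g ≡ 0 at y ∈ ∅; common: ∅.
  x = 1: f ≡ 0 at y ∈ ∅; g ≡ 0 at y ∈ {0, 2}; common: ∅.
  x = 2: f ≡ 0 at y ∈ {0, 1, 2, 3, 4, 5, 6}; g ≡ 0 at y ∈ {3}; common: {3}.
  x = 3: f ≡ 0 at y ∈ ∅; g ≡ 0 at y ∈ ∅; common: ∅.
  x = 4: f ≡ 0 at y ∈ ∅; g ≡ 0 at y ∈ ∅; common: ∅.
  x = 5: f ≡ 0 at y ∈ ∅; g ≡ 0 at y ∈ {2}; common: ∅.
  x = 6: f ≡ 0 at y ∈ ∅; g ≡ 0 at y ∈ {3, 5}; common: ∅.
Collecting: common zeros = {(2, 3)}, so the count is 1.
Comparison with the Bézout bound: 1 ≤ 2 = deg(f)·deg(g), as expected for curves with no common component (the affine F_7-count falls short of the bound because intersections may lie at infinity, over extension fields, or carry multiplicity).
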